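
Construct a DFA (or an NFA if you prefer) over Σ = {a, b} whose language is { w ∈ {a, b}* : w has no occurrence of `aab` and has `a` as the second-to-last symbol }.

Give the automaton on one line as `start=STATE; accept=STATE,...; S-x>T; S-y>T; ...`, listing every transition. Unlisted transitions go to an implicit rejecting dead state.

start=S0; accept=S2,S3; S0-a>S1; S0-b>S0; S1-a>S2; S1-b>S3; S2-a>S2; S2-b>S4; S3-a>S1; S3-b>S0; S4-a>S4; S4-b>S4

Run two small machines in parallel and take their product. The first has 4 states tracking partial matches of the forbidden pattern `aab`; the second has 7 states tracking the last 2 symbols read. A product state is a pair (one from each), accepting exactly when both do. After merging equivalent states the machine shrinks.
A 5-state machine:
        a   b  
>  S0   S1  S0 
   S1   S2  S3 
 * S2   S2  S4 
 * S3   S1  S0 
   S4   S4  S4 
(> = start, * = accepting)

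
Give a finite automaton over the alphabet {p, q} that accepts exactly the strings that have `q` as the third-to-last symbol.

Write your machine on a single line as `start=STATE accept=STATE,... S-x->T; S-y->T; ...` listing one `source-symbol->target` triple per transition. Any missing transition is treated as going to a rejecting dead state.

start=s0; accept=s11,s12,s13,s14; s0-p->s1; s0-q->s2; s1-p->s3; s1-q->s4; s2-p->s5; s2-q->s6; s3-p->s7; s3-q->s8; s4-p->s9; s4-q->s10; s5-p->s11; s5-q->s12; s6-p->s13; s6-q->s14; s7-p->s7; s7-q->s8; s8-p->s9; s8-q->s10; s9-p->s11; s9-q->s12; s10-p->s13; s10-q->s14; s11-p->s7; s11-q->s8; s12-p->s9; s12-q->s10; s13-p->s11; s13-q->s12; s14-p->s13; s14-q->s14

A DFA must remember the last 3 symbols (since which symbol is third-to-last isn't known until the input ends). Use one state per possible window of the last ≤3 symbols; accept from those whose window starts with `q`.
With 15 states:
          p    q  
>  s0     s1   s2 
   s1     s3   s4 
   s2     s5   s6 
   s3     s7   s8 
   s4     s9  s10 
   s5    s11  s12 
   s6    s13  s14 
   s7     s7   s8 
   s8     s9  s10 
   s9    s11  s12 
   s10   s13  s14 
 * s11    s7   s8 
 * s12    s9  s10 
 * s13   s11  s12 
 * s14   s13  s14 
(> = start, * = accepting)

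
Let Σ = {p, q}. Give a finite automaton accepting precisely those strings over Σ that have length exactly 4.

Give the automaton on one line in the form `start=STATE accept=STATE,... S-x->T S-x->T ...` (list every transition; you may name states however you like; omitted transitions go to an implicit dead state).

Count input length up to 5: every symbol moves from A toward F, which means 'more than 4' and absorbs. Accept from {E}.
With 6 states:
       p  q 
>  A   B  B 
   B   C  C 
   C   D  D 
   D   E  E 
 * E   F  F 
   F   F  F 
(> = start, * = accepting)

start=A accept=E A-p->B A-q->B B-p->C B-q->C C-p->D C-q->D D-p->E D-q->E E-p->F E-q->F F-p->F F-q->F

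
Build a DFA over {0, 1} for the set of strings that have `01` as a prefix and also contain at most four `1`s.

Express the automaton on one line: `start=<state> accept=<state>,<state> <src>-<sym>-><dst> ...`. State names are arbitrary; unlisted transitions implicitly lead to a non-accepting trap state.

start=q0 accept=q3,q4,q5,q6 q0-0->q1 q0-1->q2 q1-0->q2 q1-1->q3 q2-0->q2 q2-1->q2 q3-0->q3 q3-1->q4 q4-0->q4 q4-1->q5 q5-0->q5 q5-1->q6 q6-0->q6 q6-1->q2

Run two small machines in parallel and take their product. One (4 states) tracks whether the input so far still matches the prefix `01`; the other (6 states) tracks the count of `1`s, saturating at 5. Each combined state is a pair, one component from each; accept when both components accept. After merging equivalent states the machine shrinks.
A 7-state machine:
        0   1  
>  q0   q1  q2 
   q1   q2  q3 
   q2   q2  q2 
 * q3   q3  q4 
 * q4   q4  q5 
 * q5   q5  q6 
 * q6   q6  q2 
(> = start, * = accepting)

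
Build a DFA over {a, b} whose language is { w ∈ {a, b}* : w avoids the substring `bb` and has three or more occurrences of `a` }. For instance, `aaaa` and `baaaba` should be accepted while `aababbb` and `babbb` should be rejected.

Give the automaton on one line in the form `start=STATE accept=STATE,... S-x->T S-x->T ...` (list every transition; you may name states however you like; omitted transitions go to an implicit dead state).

Build one automaton per condition and run them in lockstep. One (3 states) tracks partial matches of the forbidden pattern `bb`; the other (5 states) tracks the count of `a`s, saturating at 4. Each combined state is a pair, one component from each; accept when both components accept. Minimizing collapses redundant product states.
        a   b  
>  q0   q1  q2 
   q1   q3  q4 
   q2   q1  q5 
   q3   q6  q7 
   q4   q3  q5 
   q5   q5  q5 
 * q6   q6  q8 
   q7   q6  q5 
 * q8   q6  q5 
(> = start, * = accepting)

start=q0 accept=q6,q8 q0-a->q1 q0-b->q2 q1-a->q3 q1-b->q4 q2-a->q1 q2-b->q5 q3-a->q6 q3-b->q7 q4-a->q3 q4-b->q5 q5-a->q5 q5-b->q5 q6-a->q6 q6-b->q8 q7-a->q6 q7-b->q5 q8-a->q6 q8-b->q5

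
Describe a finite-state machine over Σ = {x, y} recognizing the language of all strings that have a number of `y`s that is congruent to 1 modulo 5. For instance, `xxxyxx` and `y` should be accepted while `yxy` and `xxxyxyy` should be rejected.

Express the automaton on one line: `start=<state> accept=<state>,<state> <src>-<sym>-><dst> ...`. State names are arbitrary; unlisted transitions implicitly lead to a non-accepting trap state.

Keep the running count of `y`s modulo 5: each `y` advances along the cycle q0 → q1 → q2 → q3 → q4 → q0 while other symbols loop. Accept at q1.
5 states suffice.
        x   y  
>  q0   q0  q1 
 * q1   q1  q2 
   q2   q2  q3 
   q3   q3  q4 
   q4   q4  q0 
(> = start, * = accepting)

start=q0 accept=q1 q0-x->q0 q0-y->q1 q1-x->q1 q1-y->q2 q2-x->q2 q2-y->q3 q3-x->q3 q3-y->q4 q4-x->q4 q4-y->q0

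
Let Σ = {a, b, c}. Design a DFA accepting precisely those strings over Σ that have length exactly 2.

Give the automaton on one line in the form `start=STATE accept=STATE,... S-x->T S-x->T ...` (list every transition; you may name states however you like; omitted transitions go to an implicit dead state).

start=S0 accept=S2 S0-a->S1 S0-b->S1 S0-c->S1 S1-a->S2 S1-b->S2 S1-c->S2 S2-a->S3 S2-b->S3 S2-c->S3 S3-a->S3 S3-b->S3 S3-c->S3

We only need to distinguish lengths 0, 1, …, 2, and '>2'. Chain S0 → S1 → S2 → S3 on every symbol, with S3 looping. Accepting states: {S2}.
A 4-state machine:
        a   b   c  
>  S0   S1  S1  S1 
   S1   S2  S2  S2 
 * S2   S3  S3  S3 
   S3   S3  S3  S3 
(> = start, * = accepting)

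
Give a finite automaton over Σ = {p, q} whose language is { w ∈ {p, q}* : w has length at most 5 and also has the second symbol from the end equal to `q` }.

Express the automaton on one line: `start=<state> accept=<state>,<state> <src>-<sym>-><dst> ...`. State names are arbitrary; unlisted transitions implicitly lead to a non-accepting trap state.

start=s0 accept=s5,s6,s9,s10,s13,s14 s0-p->s1 s0-q->s2 s1-p->s3 s1-q->s4 s2-p->s5 s2-q->s6 s3-p->s7 s3-q->s8 s4-p->s9 s4-q->s10 s5-p->s7 s5-q->s8 s6-p->s9 s6-q->s10 s7-p->s11 s7-q->s12 s8-p->s13 s8-q->s14 s9-p->s11 s9-q->s12 s10-p->s13 s10-q->s14 s11-p->s11 s11-q->s11 s12-p->s13 s12-q->s13 s13-p->s11 s13-q->s11 s14-p->s13 s14-q->s13

Handle the two conditions separately and then intersect. The first has 7 states tracking the input length, saturating at 6; the second has 7 states tracking the last 2 symbols read. A product state is a pair (one from each), accepting exactly when both do. After merging equivalent states the machine shrinks.
15 states suffice.
          p    q  
>  s0     s1   s2 
   s1     s3   s4 
   s2     s5   s6 
   s3     s7   s8 
   s4     s9  s10 
 * s5     s7   s8 
 * s6     s9  s10 
   s7    s11  s12 
   s8    s13  s14 
 * s9    s11  s12 
 * s10   s13  s14 
   s11   s11  s11 
   s12   s13  s13 
 * s13   s11  s11 
 * s14   s13  s13 
(> = start, * = accepting)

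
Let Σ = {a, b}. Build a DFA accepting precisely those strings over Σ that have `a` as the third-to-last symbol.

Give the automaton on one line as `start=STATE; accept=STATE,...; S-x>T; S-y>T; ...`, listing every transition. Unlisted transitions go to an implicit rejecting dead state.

start=q0; accept=q7,q8,q9,q10; q0-a>q1; q0-b>q2; q1-a>q3; q1-b>q4; q2-a>q5; q2-b>q6; q3-a>q7; q3-b>q8; q4-a>q9; q4-b>q10; q5-a>q11; q5-b>q12; q6-a>q13; q6-b>q14; q7-a>q7; q7-b>q8; q8-a>q9; q8-b>q10; q9-a>q11; q9-b>q12; q10-a>q13; q10-b>q14; q11-a>q7; q11-b>q8; q12-a>q9; q12-b>q10; q13-a>q11; q13-b>q12; q14-a>q13; q14-b>q14

A DFA must remember the last 3 symbols (since which symbol is third-to-last isn't known until the input ends). Use one state per possible window of the last ≤3 symbols; accept from those whose window starts with `a`.
          a    b  
>  q0     q1   q2 
   q1     q3   q4 
   q2     q5   q6 
   q3     q7   q8 
   q4     q9  q10 
   q5    q11  q12 
   q6    q13  q14 
 * q7     q7   q8 
 * q8     q9  q10 
 * q9    q11  q12 
 * q10   q13  q14 
   q11    q7   q8 
   q12    q9  q10 
   q13   q11  q12 
   q14   q13  q14 
(> = start, * = accepting)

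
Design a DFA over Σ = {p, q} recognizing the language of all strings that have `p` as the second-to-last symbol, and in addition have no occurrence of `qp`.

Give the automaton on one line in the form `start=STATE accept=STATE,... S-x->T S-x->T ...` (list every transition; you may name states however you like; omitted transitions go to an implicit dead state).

Run two small machines in parallel and take their product. The first has 7 states tracking the last 2 symbols read; the second has 3 states tracking partial matches of the forbidden pattern `qp`. A product state is a pair (one from each), accepting exactly when both do.
With 10 states:
        p   q  
>  S0   S1  S2 
   S1   S3  S4 
   S2   S5  S6 
 * S3   S3  S4 
 * S4   S5  S6 
   S5   S7  S8 
   S6   S5  S6 
   S7   S7  S8 
   S8   S5  S9 
   S9   S5  S9 
(> = start, * = accepting)

start=S0 accept=S3,S4 S0-p->S1 S0-q->S2 S1-p->S3 S1-q->S4 S2-p->S5 S2-q->S6 S3-p->S3 S3-q->S4 S4-p->S5 S4-q->S6 S5-p->S7 S5-q->S8 S6-p->S5 S6-q->S6 S7-p->S7 S7-q->S8 S8-p->S5 S8-q->S9 S9-p->S5 S9-q->S9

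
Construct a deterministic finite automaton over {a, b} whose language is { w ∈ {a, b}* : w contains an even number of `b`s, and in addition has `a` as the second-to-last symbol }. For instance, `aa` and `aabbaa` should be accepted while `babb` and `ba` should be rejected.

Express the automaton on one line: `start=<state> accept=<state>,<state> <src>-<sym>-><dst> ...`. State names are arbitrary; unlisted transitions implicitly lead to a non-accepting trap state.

start=s0 accept=s3,s8 s0-a->s1 s0-b->s2 s1-a->s3 s1-b->s4 s2-a->s5 s2-b->s6 s3-a->s3 s3-b->s4 s4-a->s5 s4-b->s6 s5-a->s7 s5-b->s8 s6-a->s9 s6-b->s10 s7-a->s7 s7-b->s8 s8-a->s9 s8-b->s10 s9-a->s3 s9-b->s4 s10-a->s5 s10-b->s6

Handle the two conditions separately and then intersect. The first has 2 states tracking the count of `b`s modulo 2; the second has 7 states tracking the last 2 symbols read. A product state is a pair (one from each), accepting exactly when both do.
An 11-state machine:
          a    b  
>  s0     s1   s2 
   s1     s3   s4 
   s2     s5   s6 
 * s3     s3   s4 
   s4     s5   s6 
   s5     s7   s8 
   s6     s9  s10 
   s7     s7   s8 
 * s8     s9  s10 
   s9     s3   s4 
   s10    s5   s6 
(> = start, * = accepting)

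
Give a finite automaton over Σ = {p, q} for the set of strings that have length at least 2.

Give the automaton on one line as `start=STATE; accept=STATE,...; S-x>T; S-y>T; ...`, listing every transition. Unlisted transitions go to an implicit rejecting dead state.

start=s0; accept=s2,s3; s0-p>s1; s0-q>s1; s1-p>s2; s1-q>s2; s2-p>s3; s2-q>s3; s3-p>s3; s3-q>s3

We only need to distinguish lengths 0, 1, …, 2, and '>2'. Chain s0 → s1 → s2 → s3 on every symbol, with s3 looping. Accepting states: {s2, s3}.
With 4 states:
        p   q  
>  s0   s1  s1 
   s1   s2  s2 
 * s2   s3  s3 
 * s3   s3  s3 
(> = start, * = accepting)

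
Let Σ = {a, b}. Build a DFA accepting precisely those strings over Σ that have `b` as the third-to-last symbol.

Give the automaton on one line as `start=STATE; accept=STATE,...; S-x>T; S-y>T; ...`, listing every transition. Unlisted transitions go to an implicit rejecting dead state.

start=q0; accept=q11,q12,q13,q14; q0-a>q1; q0-b>q2; q1-a>q3; q1-b>q4; q2-a>q5; q2-b>q6; q3-a>q7; q3-b>q8; q4-a>q9; q4-b>q10; q5-a>q11; q5-b>q12; q6-a>q13; q6-b>q14; q7-a>q7; q7-b>q8; q8-a>q9; q8-b>q10; q9-a>q11; q9-b>q12; q10-a>q13; q10-b>q14; q11-a>q7; q11-b>q8; q12-a>q9; q12-b>q10; q13-a>q11; q13-b>q12; q14-a>q13; q14-b>q14

Because acceptance depends on a position counted from the end, the machine has to buffer the most recent 3 symbols. Make each state the string of the last up-to-3 symbols read; on input `x` shift the window left and append `x`. Accept when the buffered window has length 3 and begins with `b`.
15 states suffice.
          a    b  
>  q0     q1   q2 
   q1     q3   q4 
   q2     q5   q6 
   q3     q7   q8 
   q4     q9  q10 
   q5    q11  q12 
   q6    q13  q14 
   q7     q7   q8 
   q8     q9  q10 
   q9    q11  q12 
   q10   q13  q14 
 * q11    q7   q8 
 * q12    q9  q10 
 * q13   q11  q12 
 * q14   q13  q14 
(> = start, * = accepting)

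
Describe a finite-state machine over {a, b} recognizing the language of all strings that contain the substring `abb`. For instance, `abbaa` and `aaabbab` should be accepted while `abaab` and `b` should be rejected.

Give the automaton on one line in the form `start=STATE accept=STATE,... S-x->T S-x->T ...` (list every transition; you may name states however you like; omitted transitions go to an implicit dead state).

Track how much of `abb` has been matched so far: state s0 is no progress, s3 is the absorbing accept state reached once `abb` has occurred. Intermediate states record partial matches; on a mismatch, fall back to the longest reusable overlap.
        a   b  
>  s0   s1  s0 
   s1   s1  s2 
   s2   s1  s3 
 * s3   s3  s3 
(> = start, * = accepting)

start=s0 accept=s3 s0-a->s1 s0-b->s0 s1-a->s1 s1-b->s2 s2-a->s1 s2-b->s3 s3-a->s3 s3-b->s3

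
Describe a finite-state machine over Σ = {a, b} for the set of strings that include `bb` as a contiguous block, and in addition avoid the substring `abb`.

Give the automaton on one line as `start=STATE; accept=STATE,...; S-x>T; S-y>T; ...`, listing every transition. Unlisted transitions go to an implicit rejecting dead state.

start=S0; accept=S4,S6,S7; S0-a>S1; S0-b>S2; S1-a>S1; S1-b>S3; S2-a>S1; S2-b>S4; S3-a>S1; S3-b>S5; S4-a>S6; S4-b>S4; S5-a>S5; S5-b>S5; S6-a>S6; S6-b>S7; S7-a>S6; S7-b>S5

Handle the two conditions separately and then intersect. The first has 3 states tracking whether and how much of `bb` has been seen; the second has 4 states tracking partial matches of the forbidden pattern `abb`. A product state is a pair (one from each), accepting exactly when both do.
An 8-state machine:
        a   b  
>  S0   S1  S2 
   S1   S1  S3 
   S2   S1  S4 
   S3   S1  S5 
 * S4   S6  S4 
   S5   S5  S5 
 * S6   S6  S7 
 * S7   S6  S5 
(> = start, * = accepting)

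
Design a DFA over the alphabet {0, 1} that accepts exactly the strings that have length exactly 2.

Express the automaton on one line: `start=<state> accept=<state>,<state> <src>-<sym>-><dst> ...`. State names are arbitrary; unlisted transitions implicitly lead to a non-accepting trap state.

We only need to distinguish lengths 0, 1, …, 2, and '>2'. Chain A → B → C → D on every symbol, with D looping. Accepting states: {C}.
With 4 states:
       0  1 
>  A   B  B 
   B   C  C 
 * C   D  D 
   D   D  D 
(> = start, * = accepting)

start=A accept=C A-0->B A-1->B B-0->C B-1->C C-0->D C-1->D D-0->D D-1->D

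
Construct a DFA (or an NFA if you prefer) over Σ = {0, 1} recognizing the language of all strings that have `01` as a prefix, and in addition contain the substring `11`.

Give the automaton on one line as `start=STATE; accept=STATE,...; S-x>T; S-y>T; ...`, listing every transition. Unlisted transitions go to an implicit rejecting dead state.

start=q0; accept=q5; q0-0>q1; q0-1>q2; q1-0>q2; q1-1>q3; q2-0>q2; q2-1>q2; q3-0>q4; q3-1>q5; q4-0>q4; q4-1>q3; q5-0>q5; q5-1>q5

Build one automaton per condition and run them in lockstep. The first has 4 states tracking whether the input so far still matches the prefix `01`; the second has 3 states tracking whether and how much of `11` has been seen. A product state is a pair (one from each), accepting exactly when both do. Minimizing collapses redundant product states.
6 states suffice.
        0   1  
>  q0   q1  q2 
   q1   q2  q3 
   q2   q2  q2 
   q3   q4  q5 
   q4   q4  q3 
 * q5   q5  q5 
(> = start, * = accepting)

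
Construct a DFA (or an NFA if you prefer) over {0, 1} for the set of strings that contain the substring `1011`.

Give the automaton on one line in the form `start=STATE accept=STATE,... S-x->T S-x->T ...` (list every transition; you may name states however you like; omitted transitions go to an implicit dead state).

start=A accept=E A-0->A A-1->B B-0->C B-1->B C-0->A C-1->D D-0->C D-1->E E-0->E E-1->E

States A..D record the length of the longest prefix of `1011` that matches the current input suffix. Reaching E means `1011` has been seen, and we stay there forever. Accept from E.
5 states suffice.
       0  1 
>  A   A  B 
   B   C  B 
   C   A  D 
   D   C  E 
 * E   E  E 
(> = start, * = accepting)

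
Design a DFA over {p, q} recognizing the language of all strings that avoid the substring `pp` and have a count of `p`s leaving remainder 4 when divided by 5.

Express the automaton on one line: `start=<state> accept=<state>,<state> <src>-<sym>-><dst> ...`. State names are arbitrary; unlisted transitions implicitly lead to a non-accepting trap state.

start=s0 accept=s8,s9 s0-p->s1 s0-q->s0 s1-p->s2 s1-q->s3 s2-p->s2 s2-q->s2 s3-p->s4 s3-q->s3 s4-p->s2 s4-q->s5 s5-p->s6 s5-q->s5 s6-p->s2 s6-q->s7 s7-p->s8 s7-q->s7 s8-p->s2 s8-q->s9 s9-p->s10 s9-q->s9 s10-p->s2 s10-q->s0

Run two small machines in parallel and take their product. The first has 3 states tracking partial matches of the forbidden pattern `pp`; the second has 5 states tracking the count of `p`s modulo 5. A product state is a pair (one from each), accepting exactly when both do. Minimizing collapses redundant product states.
With 11 states:
          p    q  
>  s0     s1   s0 
   s1     s2   s3 
   s2     s2   s2 
   s3     s4   s3 
   s4     s2   s5 
   s5     s6   s5 
   s6     s2   s7 
   s7     s8   s7 
 * s8     s2   s9 
 * s9    s10   s9 
   s10    s2   s0 
(> = start, * = accepting)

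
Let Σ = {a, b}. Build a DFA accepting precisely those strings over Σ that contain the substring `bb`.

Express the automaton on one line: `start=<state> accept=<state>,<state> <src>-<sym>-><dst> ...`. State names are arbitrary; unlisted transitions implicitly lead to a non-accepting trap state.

start=S0 accept=S2 S0-a->S0 S0-b->S1 S1-a->S0 S1-b->S2 S2-a->S2 S2-b->S2

States S0..S1 record the length of the longest prefix of `bb` that matches the current input suffix. Reaching S2 means `bb` has been seen, and we stay there forever. Accept from S2.
With 3 states:
        a   b  
>  S0   S0  S1 
   S1   S0  S2 
 * S2   S2  S2 
(> = start, * = accepting)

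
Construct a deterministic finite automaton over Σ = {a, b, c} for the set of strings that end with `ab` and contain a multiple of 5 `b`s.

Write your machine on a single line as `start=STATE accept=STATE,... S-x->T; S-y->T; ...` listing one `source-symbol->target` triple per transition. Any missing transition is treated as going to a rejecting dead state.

Run two small machines in parallel and take their product. One (3 states) tracks how much of the suffix `ab` has currently been matched; the other (5 states) tracks the count of `b`s modulo 5. Each combined state is a pair, one component from each; accept when both components accept.
A 15-state machine:
          a    b    c  
>  s0     s1   s2   s0 
   s1     s1   s3   s0 
   s2     s4   s5   s2 
   s3     s4   s5   s2 
   s4     s4   s6   s2 
   s5     s7   s8   s5 
   s6     s7   s8   s5 
   s7     s7   s9   s5 
   s8    s10  s11   s8 
   s9    s10  s11   s8 
   s10   s10  s12   s8 
   s11   s13   s0  s11 
   s12   s13   s0  s11 
   s13   s13  s14  s11 
 * s14    s1   s2   s0 
(> = start, * = accepting)

start=s0; accept=s14; s0-a->s1; s0-b->s2; s0-c->s0; s1-a->s1; s1-b->s3; s1-c->s0; s2-a->s4; s2-b->s5; s2-c->s2; s3-a->s4; s3-b->s5; s3-c->s2; s4-a->s4; s4-b->s6; s4-c->s2; s5-a->s7; s5-b->s8; s5-c->s5; s6-a->s7; s6-b->s8; s6-c->s5; s7-a->s7; s7-b->s9; s7-c->s5; s8-a->s10; s8-b->s11; s8-c->s8; s9-a->s10; s9-b->s11; s9-c->s8; s10-a->s10; s10-b->s12; s10-c->s8; s11-a->s13; s11-b->s0; s11-c->s11; s12-a->s13; s12-b->s0; s12-c->s11; s13-a->s13; s13-b->s14; s13-c->s11; s14-a->s1; s14-b->s2; s14-c->s0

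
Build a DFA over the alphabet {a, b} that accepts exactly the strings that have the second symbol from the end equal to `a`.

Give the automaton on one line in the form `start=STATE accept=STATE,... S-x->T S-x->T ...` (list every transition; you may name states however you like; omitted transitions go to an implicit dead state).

start=q0 accept=q3,q4 q0-a->q1 q0-b->q2 q1-a->q3 q1-b->q4 q2-a->q5 q2-b->q6 q3-a->q3 q3-b->q4 q4-a->q5 q4-b->q6 q5-a->q3 q5-b->q4 q6-a->q5 q6-b->q6

A DFA must remember the last 2 symbols (since which symbol is second-to-last isn't known until the input ends). Use one state per possible window of the last ≤2 symbols; accept from those whose window starts with `a`.
7 states suffice.
        a   b  
>  q0   q1  q2 
   q1   q3  q4 
   q2   q5  q6 
 * q3   q3  q4 
 * q4   q5  q6 
   q5   q3  q4 
   q6   q5  q6 
(> = start, * = accepting)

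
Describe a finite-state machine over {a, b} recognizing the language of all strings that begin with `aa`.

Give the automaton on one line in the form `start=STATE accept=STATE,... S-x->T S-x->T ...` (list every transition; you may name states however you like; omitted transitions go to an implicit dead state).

start=S0 accept=S2 S0-a->S1 S0-b->S3 S1-a->S2 S1-b->S3 S2-a->S2 S2-b->S2 S3-a->S3 S3-b->S3

Walk along `aa` while the input agrees: from S0 take `a` to S1, and so on. Any deviation drops to the rejecting sink S3. Once S2 is reached the prefix is confirmed and every continuation is accepted.
A 4-state machine:
        a   b  
>  S0   S1  S3 
   S1   S2  S3 
 * S2   S2  S2 
   S3   S3  S3 
(> = start, * = accepting)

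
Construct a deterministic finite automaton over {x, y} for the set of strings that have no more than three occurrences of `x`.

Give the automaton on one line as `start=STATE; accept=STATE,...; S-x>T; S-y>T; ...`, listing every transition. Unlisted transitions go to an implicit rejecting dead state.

Count `x`s, saturating at 4: states A through D mean 0 through 3 `x`s seen; E means more than 3. Each `x` increments (capped at E); other symbols loop. Accept from {A, B, C, D}.
       x  y 
>* A   B  A 
 * B   C  B 
 * C   D  C 
 * D   E  D 
   E   E  E 
(> = start, * = accepting)

start=A; accept=A,B,C,D; A-x>B; A-y>A; B-x>C; B-y>B; C-x>D; C-y>C; D-x>E; D-y>D; E-x>E; E-y>E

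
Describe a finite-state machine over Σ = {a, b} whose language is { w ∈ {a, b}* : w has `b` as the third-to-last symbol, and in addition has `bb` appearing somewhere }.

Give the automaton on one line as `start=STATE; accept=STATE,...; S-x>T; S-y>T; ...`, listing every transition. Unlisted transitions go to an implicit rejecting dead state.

start=q0; accept=q13,q14,q15,q16; q0-a>q1; q0-b>q2; q1-a>q3; q1-b>q4; q2-a>q5; q2-b>q6; q3-a>q7; q3-b>q8; q4-a>q9; q4-b>q10; q5-a>q11; q5-b>q12; q6-a>q13; q6-b>q14; q7-a>q7; q7-b>q8; q8-a>q9; q8-b>q10; q9-a>q11; q9-b>q12; q10-a>q13; q10-b>q14; q11-a>q7; q11-b>q8; q12-a>q9; q12-b>q10; q13-a>q15; q13-b>q16; q14-a>q13; q14-b>q14; q15-a>q17; q15-b>q18; q16-a>q19; q16-b>q10; q17-a>q17; q17-b>q18; q18-a>q19; q18-b>q10; q19-a>q15; q19-b>q16

Handle the two conditions separately and then intersect. One (15 states) tracks the last 3 symbols read; the other (3 states) tracks whether and how much of `bb` has been seen. Each combined state is a pair, one component from each; accept when both components accept.
          a    b  
>  q0     q1   q2 
   q1     q3   q4 
   q2     q5   q6 
   q3     q7   q8 
   q4     q9  q10 
   q5    q11  q12 
   q6    q13  q14 
   q7     q7   q8 
   q8     q9  q10 
   q9    q11  q12 
   q10   q13  q14 
   q11    q7   q8 
   q12    q9  q10 
 * q13   q15  q16 
 * q14   q13  q14 
 * q15   q17  q18 
 * q16   q19  q10 
   q17   q17  q18 
   q18   q19  q10 
   q19   q15  q16 
(> = start, * = accepting)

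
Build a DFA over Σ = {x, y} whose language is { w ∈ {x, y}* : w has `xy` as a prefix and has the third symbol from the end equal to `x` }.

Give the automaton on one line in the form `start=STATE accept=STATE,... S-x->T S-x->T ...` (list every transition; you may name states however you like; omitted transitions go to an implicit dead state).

start=S0 accept=S4,S5,S9,S10 S0-x->S1 S0-y->S2 S1-x->S2 S1-y->S3 S2-x->S2 S2-y->S2 S3-x->S4 S3-y->S5 S4-x->S6 S4-y->S3 S5-x->S7 S5-y->S8 S6-x->S9 S6-y->S10 S7-x->S6 S7-y->S3 S8-x->S7 S8-y->S8 S9-x->S9 S9-y->S10 S10-x->S4 S10-y->S5

Build one automaton per condition and run them in lockstep. One (4 states) tracks whether the input so far still matches the prefix `xy`; the other (15 states) tracks the last 3 symbols read. Each combined state is a pair, one component from each; accept when both components accept. Equivalent product states are then merged.
11 states suffice.
          x    y  
>  S0     S1   S2 
   S1     S2   S3 
   S2     S2   S2 
   S3     S4   S5 
 * S4     S6   S3 
 * S5     S7   S8 
   S6     S9  S10 
   S7     S6   S3 
   S8     S7   S8 
 * S9     S9  S10 
 * S10    S4   S5 
(> = start, * = accepting)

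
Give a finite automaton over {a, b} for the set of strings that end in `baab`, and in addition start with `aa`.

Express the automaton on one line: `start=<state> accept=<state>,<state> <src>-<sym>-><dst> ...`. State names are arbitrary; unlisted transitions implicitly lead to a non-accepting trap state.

start=q0 accept=q7 q0-a->q1 q0-b->q2 q1-a->q3 q1-b->q2 q2-a->q2 q2-b->q2 q3-a->q3 q3-b->q4 q4-a->q5 q4-b->q4 q5-a->q6 q5-b->q4 q6-a->q3 q6-b->q7 q7-a->q5 q7-b->q4

Build one automaton per condition and run them in lockstep. The first has 5 states tracking how much of the suffix `baab` has currently been matched; the second has 4 states tracking whether the input so far still matches the prefix `aa`. A product state is a pair (one from each), accepting exactly when both do. After merging equivalent states the machine shrinks.
With 8 states:
        a   b  
>  q0   q1  q2 
   q1   q3  q2 
   q2   q2  q2 
   q3   q3  q4 
   q4   q5  q4 
   q5   q6  q4 
   q6   q3  q7 
 * q7   q5  q4 
(> = start, * = accepting)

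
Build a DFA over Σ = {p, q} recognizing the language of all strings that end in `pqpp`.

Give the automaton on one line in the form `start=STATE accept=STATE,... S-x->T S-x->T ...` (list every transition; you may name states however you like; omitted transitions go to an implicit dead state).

start=S0 accept=S4 S0-p->S1 S0-q->S0 S1-p->S1 S1-q->S2 S2-p->S3 S2-q->S0 S3-p->S4 S3-q->S2 S4-p->S1 S4-q->S2

Remember how much of `pqpp` the current input suffix matches. State S0 means no match yet; S1 means the last symbol is `p`; S2 means the last 2 symbols are `pq`; S3 means the last 3 symbols are `pqp`; S4 means the last 4 symbols are `pqpp`. Only S4 accepts. On a mismatch, fall back to the longest proper suffix that is still a prefix of `pqpp`.
        p   q  
>  S0   S1  S0 
   S1   S1  S2 
   S2   S3  S0 
   S3   S4  S2 
 * S4   S1  S2 
(> = start, * = accepting)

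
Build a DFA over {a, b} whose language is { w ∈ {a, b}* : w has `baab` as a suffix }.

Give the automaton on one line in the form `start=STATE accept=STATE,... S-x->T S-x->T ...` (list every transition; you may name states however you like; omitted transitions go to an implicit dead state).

Remember how much of `baab` the current input suffix matches. State s0 means no match yet; s1 means the last symbol is `b`; s2 means the last 2 symbols are `ba`; s3 means the last 3 symbols are `baa`; s4 means the last 4 symbols are `baab`. Only s4 accepts. On a mismatch, fall back to the longest proper suffix that is still a prefix of `baab`.
A 5-state machine:
        a   b  
>  s0   s0  s1 
   s1   s2  s1 
   s2   s3  s1 
   s3   s0  s4 
 * s4   s2  s1 
(> = start, * = accepting)

start=s0 accept=s4 s0-a->s0 s0-b->s1 s1-a->s2 s1-b->s1 s2-a->s3 s2-b->s1 s3-a->s0 s3-b->s4 s4-a->s2 s4-b->s1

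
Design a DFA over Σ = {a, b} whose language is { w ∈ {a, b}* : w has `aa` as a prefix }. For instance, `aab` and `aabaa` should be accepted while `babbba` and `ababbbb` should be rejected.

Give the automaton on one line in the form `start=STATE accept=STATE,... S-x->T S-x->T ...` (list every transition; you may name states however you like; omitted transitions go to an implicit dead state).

start=S0 accept=S2 S0-a->S1 S0-b->S3 S1-a->S2 S1-b->S3 S2-a->S2 S2-b->S2 S3-a->S3 S3-b->S3

Walk along `aa` while the input agrees: from S0 take `a` to S1, and so on. Any deviation drops to the rejecting sink S3. Once S2 is reached the prefix is confirmed and every continuation is accepted.
With 4 states:
        a   b  
>  S0   S1  S3 
   S1   S2  S3 
 * S2   S2  S2 
   S3   S3  S3 
(> = start, * = accepting)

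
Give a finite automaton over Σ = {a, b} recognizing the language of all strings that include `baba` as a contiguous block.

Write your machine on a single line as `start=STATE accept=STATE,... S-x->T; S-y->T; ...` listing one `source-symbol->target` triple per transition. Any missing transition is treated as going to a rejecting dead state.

Track how much of `baba` has been matched so far: state s0 is no progress, s4 is the absorbing accept state reached once `baba` has occurred. Intermediate states record partial matches; on a mismatch, fall back to the longest reusable overlap.
        a   b  
>  s0   s0  s1 
   s1   s2  s1 
   s2   s0  s3 
   s3   s4  s1 
 * s4   s4  s4 
(> = start, * = accepting)

start=s0; accept=s4; s0-a->s0; s0-b->s1; s1-a->s2; s1-b->s1; s2-a->s0; s2-b->s3; s3-a->s4; s3-b->s1; s4-a->s4; s4-b->s4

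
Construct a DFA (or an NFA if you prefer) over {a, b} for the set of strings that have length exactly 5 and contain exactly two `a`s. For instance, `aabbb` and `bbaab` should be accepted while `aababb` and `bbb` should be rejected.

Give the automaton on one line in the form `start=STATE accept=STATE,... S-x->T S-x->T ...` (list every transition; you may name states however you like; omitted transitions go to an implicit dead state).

start=q0 accept=q12 q0-a->q1 q0-b->q2 q1-a->q3 q1-b->q4 q2-a->q4 q2-b->q5 q3-a->q6 q3-b->q7 q4-a->q7 q4-b->q8 q5-a->q8 q5-b->q9 q6-a->q6 q6-b->q6 q7-a->q6 q7-b->q10 q8-a->q10 q8-b->q11 q9-a->q11 q9-b->q6 q10-a->q6 q10-b->q12 q11-a->q12 q11-b->q6 q12-a->q6 q12-b->q6

Build one automaton per condition and run them in lockstep. The first has 7 states tracking the input length, saturating at 6; the second has 4 states tracking the count of `a`s, saturating at 3. A product state is a pair (one from each), accepting exactly when both do. Equivalent product states are then merged.
13 states suffice.
          a    b  
>  q0     q1   q2 
   q1     q3   q4 
   q2     q4   q5 
   q3     q6   q7 
   q4     q7   q8 
   q5     q8   q9 
   q6     q6   q6 
   q7     q6  q10 
   q8    q10  q11 
   q9    q11   q6 
   q10    q6  q12 
   q11   q12   q6 
 * q12    q6   q6 
(> = start, * = accepting)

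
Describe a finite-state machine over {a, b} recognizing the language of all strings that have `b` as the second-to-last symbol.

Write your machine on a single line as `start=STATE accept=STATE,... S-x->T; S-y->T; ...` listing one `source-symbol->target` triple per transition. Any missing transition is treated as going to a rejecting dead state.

start=s0; accept=s5,s6; s0-a->s1; s0-b->s2; s1-a->s3; s1-b->s4; s2-a->s5; s2-b->s6; s3-a->s3; s3-b->s4; s4-a->s5; s4-b->s6; s5-a->s3; s5-b->s4; s6-a->s5; s6-b->s6

Because acceptance depends on a position counted from the end, the machine has to buffer the most recent 2 symbols. Make each state the string of the last up-to-2 symbols read; on input `x` shift the window left and append `x`. Accept when the buffered window has length 2 and begins with `b`.
        a   b  
>  s0   s1  s2 
   s1   s3  s4 
   s2   s5  s6 
   s3   s3  s4 
   s4   s5  s6 
 * s5   s3  s4 
 * s6   s5  s6 
(> = start, * = accepting)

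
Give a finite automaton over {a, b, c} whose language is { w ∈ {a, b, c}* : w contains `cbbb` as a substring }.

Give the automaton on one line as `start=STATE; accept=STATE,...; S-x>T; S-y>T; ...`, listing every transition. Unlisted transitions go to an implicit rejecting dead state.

States q0..q3 record the length of the longest prefix of `cbbb` that matches the current input suffix. Reaching q4 means `cbbb` has been seen, and we stay there forever. Accept from q4.
        a   b   c  
>  q0   q0  q0  q1 
   q1   q0  q2  q1 
   q2   q0  q3  q1 
   q3   q0  q4  q1 
 * q4   q4  q4  q4 
(> = start, * = accepting)

start=q0; accept=q4; q0-a>q0; q0-b>q0; q0-c>q1; q1-a>q0; q1-b>q2; q1-c>q1; q2-a>q0; q2-b>q3; q2-c>q1; q3-a>q0; q3-b>q4; q3-c>q1; q4-a>q4; q4-b>q4; q4-c>q4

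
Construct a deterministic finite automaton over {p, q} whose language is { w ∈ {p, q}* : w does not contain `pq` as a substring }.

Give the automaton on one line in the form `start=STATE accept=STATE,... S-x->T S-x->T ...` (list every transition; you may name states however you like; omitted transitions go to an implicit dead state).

Track partial matches of the forbidden pattern `pq`. State S2 is a dead state reached once `pq` has occurred; every other state accepts. S0 means no part of `pq` is currently matched.
A 3-state machine:
        p   q  
>* S0   S1  S0 
 * S1   S1  S2 
   S2   S2  S2 
(> = start, * = accepting)

start=S0 accept=S0,S1 S0-p->S1 S0-q->S0 S1-p->S1 S1-q->S2 S2-p->S2 S2-q->S2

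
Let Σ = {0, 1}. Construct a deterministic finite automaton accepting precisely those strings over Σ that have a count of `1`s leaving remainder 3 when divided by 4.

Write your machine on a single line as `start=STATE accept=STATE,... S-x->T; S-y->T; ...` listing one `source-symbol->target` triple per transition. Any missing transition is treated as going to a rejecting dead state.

start=S0; accept=S3; S0-0->S0; S0-1->S1; S1-0->S1; S1-1->S2; S2-0->S2; S2-1->S3; S3-0->S3; S3-1->S0

The only thing that matters is how many `1`s have appeared, reduced mod 4. Use one state per residue: S0 for 0, …, S3 for 3. Reading `1` moves to the next residue; anything else stays put. S3 is accepting.
A 4-state machine:
        0   1  
>  S0   S0  S1 
   S1   S1  S2 
   S2   S2  S3 
 * S3   S3  S0 
(> = start, * = accepting)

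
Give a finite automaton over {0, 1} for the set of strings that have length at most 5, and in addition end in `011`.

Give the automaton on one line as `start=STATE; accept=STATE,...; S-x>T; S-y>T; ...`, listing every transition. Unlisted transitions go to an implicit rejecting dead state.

start=S0; accept=S8,S12,S16; S0-0>S1; S0-1>S2; S1-0>S3; S1-1>S4; S2-0>S3; S2-1>S5; S3-0>S6; S3-1>S7; S4-0>S6; S4-1>S8; S5-0>S6; S5-1>S9; S6-0>S10; S6-1>S11; S7-0>S10; S7-1>S12; S8-0>S10; S8-1>S13; S9-0>S10; S9-1>S13; S10-0>S14; S10-1>S15; S11-0>S14; S11-1>S16; S12-0>S14; S12-1>S17; S13-0>S14; S13-1>S17; S14-0>S18; S14-1>S19; S15-0>S18; S15-1>S20; S16-0>S18; S16-1>S21; S17-0>S18; S17-1>S21; S18-0>S18; S18-1>S19; S19-0>S18; S19-1>S20; S20-0>S18; S20-1>S21; S21-0>S18; S21-1>S21

Handle the two conditions separately and then intersect. The first has 7 states tracking the input length, saturating at 6; the second has 4 states tracking how much of the suffix `011` has currently been matched. A product state is a pair (one from each), accepting exactly when both do.
22 states suffice.
          0    1  
>  S0     S1   S2 
   S1     S3   S4 
   S2     S3   S5 
   S3     S6   S7 
   S4     S6   S8 
   S5     S6   S9 
   S6    S10  S11 
   S7    S10  S12 
 * S8    S10  S13 
   S9    S10  S13 
   S10   S14  S15 
   S11   S14  S16 
 * S12   S14  S17 
   S13   S14  S17 
   S14   S18  S19 
   S15   S18  S20 
 * S16   S18  S21 
   S17   S18  S21 
   S18   S18  S19 
   S19   S18  S20 
   S20   S18  S21 
   S21   S18  S21 
(> = start, * = accepting)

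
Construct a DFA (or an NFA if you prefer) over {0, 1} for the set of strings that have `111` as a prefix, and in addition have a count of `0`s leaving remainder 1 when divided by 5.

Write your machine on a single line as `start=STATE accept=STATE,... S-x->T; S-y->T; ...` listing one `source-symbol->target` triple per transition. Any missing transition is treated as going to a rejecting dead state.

Build one automaton per condition and run them in lockstep. The first has 5 states tracking whether the input so far still matches the prefix `111`; the second has 5 states tracking the count of `0`s modulo 5. A product state is a pair (one from each), accepting exactly when both do. Equivalent product states are then merged.
        0   1  
>  q0   q1  q2 
   q1   q1  q1 
   q2   q1  q3 
   q3   q1  q4 
   q4   q5  q4 
 * q5   q6  q5 
   q6   q7  q6 
   q7   q8  q7 
   q8   q4  q8 
(> = start, * = accepting)

start=q0; accept=q5; q0-0->q1; q0-1->q2; q1-0->q1; q1-1->q1; q2-0->q1; q2-1->q3; q3-0->q1; q3-1->q4; q4-0->q5; q4-1->q4; q5-0->q6; q5-1->q5; q6-0->q7; q6-1->q6; q7-0->q8; q7-1->q7; q8-0->q4; q8-1->q8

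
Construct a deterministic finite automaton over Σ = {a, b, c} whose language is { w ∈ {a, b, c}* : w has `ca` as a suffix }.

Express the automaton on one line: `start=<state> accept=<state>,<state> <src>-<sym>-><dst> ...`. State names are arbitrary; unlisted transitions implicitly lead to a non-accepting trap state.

Remember how much of `ca` the current input suffix matches. State S0 means no match yet; S1 means the last symbol is `c`; S2 means the last 2 symbols are `ca`. Only S2 accepts. On a mismatch, fall back to the longest proper suffix that is still a prefix of `ca`.
With 3 states:
        a   b   c  
>  S0   S0  S0  S1 
   S1   S2  S0  S1 
 * S2   S0  S0  S1 
(> = start, * = accepting)

start=S0 accept=S2 S0-a->S0 S0-b->S0 S0-c->S1 S1-a->S2 S1-b->S0 S1-c->S1 S2-a->S0 S2-b->S0 S2-c->S1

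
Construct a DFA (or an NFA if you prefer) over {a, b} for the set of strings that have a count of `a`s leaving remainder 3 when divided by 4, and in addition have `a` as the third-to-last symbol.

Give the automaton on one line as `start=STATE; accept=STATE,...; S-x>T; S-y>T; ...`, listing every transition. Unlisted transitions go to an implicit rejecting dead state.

start=q0; accept=q4,q7,q8,q11; q0-a>q1; q0-b>q0; q1-a>q2; q1-b>q3; q2-a>q4; q2-b>q5; q3-a>q6; q3-b>q3; q4-a>q0; q4-b>q7; q5-a>q8; q5-b>q9; q6-a>q10; q6-b>q5; q7-a>q0; q7-b>q11; q8-a>q0; q8-b>q12; q9-a>q13; q9-b>q9; q10-a>q0; q10-b>q7; q11-a>q0; q11-b>q14; q12-a>q0; q12-b>q11; q13-a>q0; q13-b>q12; q14-a>q0; q14-b>q14

Build one automaton per condition and run them in lockstep. One (4 states) tracks the count of `a`s modulo 4; the other (15 states) tracks the last 3 symbols read. Each combined state is a pair, one component from each; accept when both components accept. Equivalent product states are then merged.
A 15-state machine:
          a    b  
>  q0     q1   q0 
   q1     q2   q3 
   q2     q4   q5 
   q3     q6   q3 
 * q4     q0   q7 
   q5     q8   q9 
   q6    q10   q5 
 * q7     q0  q11 
 * q8     q0  q12 
   q9    q13   q9 
   q10    q0   q7 
 * q11    q0  q14 
   q12    q0  q11 
   q13    q0  q12 
   q14    q0  q14 
(> = start, * = accepting)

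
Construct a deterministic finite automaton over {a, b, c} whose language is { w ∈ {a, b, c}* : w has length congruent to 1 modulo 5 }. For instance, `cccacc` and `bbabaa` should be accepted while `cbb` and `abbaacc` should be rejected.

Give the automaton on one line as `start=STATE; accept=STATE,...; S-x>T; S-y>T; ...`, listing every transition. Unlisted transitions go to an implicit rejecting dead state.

start=q0; accept=q1; q0-a>q1; q0-b>q1; q0-c>q1; q1-a>q2; q1-b>q2; q1-c>q2; q2-a>q3; q2-b>q3; q2-c>q3; q3-a>q4; q3-b>q4; q3-c>q4; q4-a>q0; q4-b>q0; q4-c>q0

Only the length mod 5 matters, so use a 5-cycle: from any state, every input symbol moves to the next state, wrapping q4 back to q0. Mark q1 accepting.
With 5 states:
        a   b   c  
>  q0   q1  q1  q1 
 * q1   q2  q2  q2 
   q2   q3  q3  q3 
   q3   q4  q4  q4 
   q4   q0  q0  q0 
(> = start, * = accepting)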